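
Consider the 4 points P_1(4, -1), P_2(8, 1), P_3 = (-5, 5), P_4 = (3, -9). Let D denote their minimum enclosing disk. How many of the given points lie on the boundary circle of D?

The minimum enclosing circle is determined by three boundary points: P_2, P_3, P_4.
Their circumcentre is (1/6, -4/3) with r² = 2405/36.
The farthest remaining point P_1 is at distance² 533/36 ≤ 2405/36.
The points at distance exactly r from the centre are P_2, P_3, P_4 — 3 points.

3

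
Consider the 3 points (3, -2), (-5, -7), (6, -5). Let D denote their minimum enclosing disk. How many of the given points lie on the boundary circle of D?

Call the three points A, B, C in the order given.
Side lengths²: AB² = 89, AC² = 18, BC² = 125.
Since BC² = 125 ≥ 89 + 18 = 107, the angle opposite BC is not acute, so the smallest enclosing circle has BC as diameter.
Centre = midpoint of BC = (0.5, -6), r² = 125/4 = 31.25.
The points at distance exactly r from the centre are (-5, -7), (6, -5) — 2 points.

2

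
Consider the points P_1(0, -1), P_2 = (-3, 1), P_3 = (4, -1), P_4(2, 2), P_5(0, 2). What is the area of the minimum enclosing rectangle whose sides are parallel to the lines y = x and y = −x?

In coordinates u = x + y, v = x − y the rectangle is axis-aligned; the map (x,y)→(u,v) scales areas by 2.
u-values: -1, -2, 3, 4, 2; range = 4 − (-2) = 6.
v-values: 1, -4, 5, 0, -2; range = 5 − (-4) = 9.
Area = (6 × 9) / 2 = 27.

27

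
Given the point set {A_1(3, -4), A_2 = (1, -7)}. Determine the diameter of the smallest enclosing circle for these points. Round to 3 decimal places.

3.606

The smallest circle enclosing two points has them as diameter endpoints.
Centre = midpoint = (2, -5.5); r² = |A_1A_2|²/4 = 13/4 = 3.25.
Diameter = 2r = 2√(3.25) ≈ 3.606.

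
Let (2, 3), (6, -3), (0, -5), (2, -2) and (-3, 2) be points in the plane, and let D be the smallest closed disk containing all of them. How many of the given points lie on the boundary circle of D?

A smallest enclosing disk is always determined by at most three of the input points on its boundary.
The farthest pair is (6, -3)–(-3, 2) with squared distance 106. The circle on this segment as diameter has centre (1.5, -0.5) and r² = 106/4 = 26.5.
Check (2, 3): distance² to centre = 12.5 ≤ 26.5, so it lies inside.
All remaining points lie in this disk, and no smaller disk contains both endpoints, so this is the minimum enclosing circle.
The points at distance exactly r from the centre are (6, -3), (-3, 2) — 2 points.

2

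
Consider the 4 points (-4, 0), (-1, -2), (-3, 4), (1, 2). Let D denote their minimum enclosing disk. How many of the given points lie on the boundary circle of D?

A smallest enclosing disk is always determined by at most three of the input points on its boundary.
The farthest pair is (-1, -2)–(-3, 4) with squared distance 40. The circle on this segment as diameter has centre (-2, 1) and r² = 40/4 = 10.
Check (-4, 0): distance² to centre = 5 ≤ 10, so it lies inside.
All remaining points lie in this disk, and no smaller disk contains both endpoints, so this is the minimum enclosing circle.
The points at distance exactly r from the centre are (-1, -2), (-3, 4), (1, 2) — 3 points.

3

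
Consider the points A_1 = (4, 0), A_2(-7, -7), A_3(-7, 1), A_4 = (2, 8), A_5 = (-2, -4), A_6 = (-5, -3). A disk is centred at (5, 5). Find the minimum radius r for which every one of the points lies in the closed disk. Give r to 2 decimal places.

The required radius is the distance from (5, 5) to the farthest point.
Squared distances: 26, 288, 160, 18, 130, 164.
Maximum is 288, attained at A_2.
r = √288 ≈ 16.97.

16.97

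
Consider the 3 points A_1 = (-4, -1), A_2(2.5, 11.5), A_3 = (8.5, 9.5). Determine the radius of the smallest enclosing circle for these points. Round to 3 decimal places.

Side lengths²: A_1A_2² = 198.5, A_1A_3² = 266.5, A_2A_3² = 40.
Since A_1A_3² = 266.5 ≥ 198.5 + 40 = 238.5, the angle opposite A_1A_3 is not acute, so the smallest enclosing circle has A_1A_3 as diameter.
Centre = midpoint of A_1A_3 = (2.25, 4.25), r² = 266.5/4 = 66.625.
r = √(66.625) ≈ 8.162.

8.162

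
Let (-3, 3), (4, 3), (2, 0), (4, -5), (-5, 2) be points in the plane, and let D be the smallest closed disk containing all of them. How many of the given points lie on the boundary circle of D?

3

A smallest enclosing disk is always determined by at most three of the input points on its boundary.
The minimum enclosing circle is determined by three boundary points: (4, 3), (4, -5), (-5, 2).
Their circumcentre is (-1/9, -1) with r² = 2665/81.
The farthest remaining point (-3, 3) is at distance² 1972/81 ≤ 2665/81.
The points at distance exactly r from the centre are (4, 3), (4, -5), (-5, 2) — 3 points.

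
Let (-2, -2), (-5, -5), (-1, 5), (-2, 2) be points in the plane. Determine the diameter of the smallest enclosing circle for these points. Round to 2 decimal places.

10.77

By Welzl's lemma the MEC is supported by two points (diametrically opposite) or three points (on a circumcircle).
The farthest pair is (-5, -5)–(-1, 5) with squared distance 116. The circle on this segment as diameter has centre (-3, 0) and r² = 116/4 = 29.
Check (-2, -2): distance² to centre = 5 ≤ 29, so it lies inside.
All remaining points lie in this disk, and no smaller disk contains both endpoints, so this is the minimum enclosing circle.
Diameter = 2r = 2√29 ≈ 10.77.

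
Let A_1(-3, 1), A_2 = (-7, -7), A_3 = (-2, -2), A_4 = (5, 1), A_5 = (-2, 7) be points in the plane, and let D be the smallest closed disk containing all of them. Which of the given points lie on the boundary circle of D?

A_2, A_4, A_5

The minimum enclosing circle is determined by three boundary points: A_2, A_4, A_5.
Their circumcentre is (-2.53125, -0.703125) with r² = 59.6203613281.
The farthest remaining point A_1 is at distance² 3.1203613281 ≤ 59.6203613281.
The points at distance exactly r from the centre are A_2, A_4, A_5 — 3 points.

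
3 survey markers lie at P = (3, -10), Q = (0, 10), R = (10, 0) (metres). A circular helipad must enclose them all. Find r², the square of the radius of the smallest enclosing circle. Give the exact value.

Side lengths²: PQ² = 409, PR² = 149, QR² = 200.
Since PQ² = 409 ≥ 200 + 149 = 349, the angle opposite PQ is not acute, so the smallest enclosing circle has PQ as diameter.
Centre = midpoint of PQ = (1.5, 0), r² = 409/4 = 102.25.

102.25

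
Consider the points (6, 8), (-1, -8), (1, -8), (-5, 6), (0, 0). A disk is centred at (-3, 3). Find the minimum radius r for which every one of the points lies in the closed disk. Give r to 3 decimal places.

The required radius is the distance from (-3, 3) to the farthest point.
Squared distances: 106, 125, 137, 13, 18.
Maximum is 137, attained at (1, -8).
r = √137 ≈ 11.705.

11.705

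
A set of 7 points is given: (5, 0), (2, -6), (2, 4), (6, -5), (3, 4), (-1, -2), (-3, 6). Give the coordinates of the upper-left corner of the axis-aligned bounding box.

(-3, 6)

x-range [-3, 6], y-range [-6, 6].
The upper-left corner is (-3, 6).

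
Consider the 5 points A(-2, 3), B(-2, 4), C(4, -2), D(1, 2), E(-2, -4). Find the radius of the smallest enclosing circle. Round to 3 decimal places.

4.472

The minimum enclosing circle is determined by three boundary points: B, C, E.
Their circumcentre is (0, 0) with r² = 20.
The farthest remaining point A is at distance² 13 ≤ 20.
r = √20 ≈ 4.472.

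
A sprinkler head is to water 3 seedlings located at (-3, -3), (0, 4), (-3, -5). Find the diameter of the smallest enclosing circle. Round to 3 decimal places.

Call the three points A, B, C in the order given.
Side lengths²: AB² = 58, AC² = 4, BC² = 90.
Since BC² = 90 ≥ 58 + 4 = 62, the angle opposite BC is not acute, so the smallest enclosing circle has BC as diameter.
Centre = midpoint of BC = (-1.5, -0.5), r² = 90/4 = 22.5.
Diameter = 2r = 2√(22.5) ≈ 9.487.

9.487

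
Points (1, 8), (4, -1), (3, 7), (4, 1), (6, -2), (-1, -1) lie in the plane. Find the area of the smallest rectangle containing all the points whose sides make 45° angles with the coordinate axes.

90

In coordinates u = x + y, v = x − y the rectangle is axis-aligned; the map (x,y)→(u,v) scales areas by 2.
u-values: 9, 3, 10, 5, 4, -2; range = 10 − (-2) = 12.
v-values: -7, 5, -4, 3, 8, 0; range = 8 − (-7) = 15.
Area = (12 × 15) / 2 = 90.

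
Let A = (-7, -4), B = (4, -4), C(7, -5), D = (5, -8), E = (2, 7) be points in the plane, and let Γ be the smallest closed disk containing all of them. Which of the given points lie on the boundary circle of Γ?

The minimum enclosing circle of a finite set is fixed by two of the points (as a diameter) or three (as a circumcircle).
The minimum enclosing circle is determined by three boundary points: A, D, E.
Their circumcentre is (9/14, -15/14) with r² = 6565/98.
The farthest remaining point C is at distance² 5473/98 ≤ 6565/98.
The points at distance exactly r from the centre are A, D, E — 3 points.

A, D, E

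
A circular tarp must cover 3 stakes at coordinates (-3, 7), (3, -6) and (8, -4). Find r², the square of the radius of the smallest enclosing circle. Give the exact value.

Call the three points A, B, C in the order given.
Side lengths²: AB² = 205, AC² = 242, BC² = 29.
Since AC² = 242 ≥ 205 + 29 = 234, the angle opposite AC is not acute, so the smallest enclosing circle has AC as diameter.
Centre = midpoint of AC = (2.5, 1.5), r² = 242/4 = 60.5.

60.5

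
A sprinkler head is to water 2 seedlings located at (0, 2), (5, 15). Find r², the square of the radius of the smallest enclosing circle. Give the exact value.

48.5

The smallest circle enclosing two points has them as diameter endpoints.
Centre = midpoint = (2.5, 8.5); r² = |(0, 2)−(5, 15)|²/4 = 194/4 = 48.5.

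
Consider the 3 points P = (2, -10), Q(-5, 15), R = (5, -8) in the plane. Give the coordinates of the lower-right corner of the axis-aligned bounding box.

x-range [-5, 5], y-range [-10, 15].
The lower-right corner is (5, -10).

(5, -10)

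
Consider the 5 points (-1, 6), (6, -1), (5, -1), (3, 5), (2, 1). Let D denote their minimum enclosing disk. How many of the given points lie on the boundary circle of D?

By Welzl's lemma the MEC is supported by two points (diametrically opposite) or three points (on a circumcircle).
The farthest pair is (-1, 6)–(6, -1) with squared distance 98. The circle on this segment as diameter has centre (2.5, 2.5) and r² = 98/4 = 24.5.
Check (5, -1): distance² to centre = 18.5 ≤ 24.5, so it lies inside.
All remaining points lie in this disk, and no smaller disk contains both endpoints, so this is the minimum enclosing circle.
The points at distance exactly r from the centre are (-1, 6), (6, -1) — 2 points.

2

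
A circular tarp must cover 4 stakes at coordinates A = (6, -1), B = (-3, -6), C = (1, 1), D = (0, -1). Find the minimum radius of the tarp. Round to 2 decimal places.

By Welzl's lemma the MEC is supported by two points (diametrically opposite) or three points (on a circumcircle).
The farthest pair is A–B with squared distance 106. The circle on this segment as diameter has centre (1.5, -3.5) and r² = 106/4 = 26.5.
Check C: distance² to centre = 20.5 ≤ 26.5, so it lies inside.
All remaining points lie in this disk, and no smaller disk contains both endpoints, so this is the minimum enclosing circle.
r = √(26.5) ≈ 5.15.

5.15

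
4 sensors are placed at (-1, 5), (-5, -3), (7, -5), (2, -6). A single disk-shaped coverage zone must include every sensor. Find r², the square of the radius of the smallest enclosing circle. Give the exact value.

A smallest enclosing disk is always determined by at most three of the input points on its boundary.
The minimum enclosing circle is determined by three boundary points: (-1, 5), (-5, -3), (7, -5).
Their circumcentre is (19/13, -16/13) with r² = 7585/169.
The farthest remaining point (2, -6) is at distance² 3893/169 ≤ 7585/169.

7585/169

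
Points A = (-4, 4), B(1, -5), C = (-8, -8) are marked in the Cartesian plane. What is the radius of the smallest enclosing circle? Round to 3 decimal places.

Side lengths²: AB² = 106, AC² = 160, BC² = 90.
Since AC² = 160 < 106 + 90 = 196, the triangle is acute, so the smallest enclosing circle is the circumcircle.
Circumcentre = (-4.875, -2.375), r² = 41.40625.
r = √(41.40625) ≈ 6.435.

6.435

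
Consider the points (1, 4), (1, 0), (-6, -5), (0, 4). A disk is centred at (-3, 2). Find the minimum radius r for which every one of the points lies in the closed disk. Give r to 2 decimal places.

7.62

The required radius is the distance from (-3, 2) to the farthest point.
Squared distances: 20, 20, 58, 13.
Maximum is 58, attained at (-6, -5).
r = √58 ≈ 7.62.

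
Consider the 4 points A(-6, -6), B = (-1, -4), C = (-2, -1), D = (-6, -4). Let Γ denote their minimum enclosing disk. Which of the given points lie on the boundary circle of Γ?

A smallest enclosing disk is always determined by at most three of the input points on its boundary.
The farthest pair is A–C with squared distance 41. The circle on this segment as diameter has centre (-4, -3.5) and r² = 41/4 = 10.25.
Check B: distance² to centre = 9.25 ≤ 10.25, so it lies inside.
All remaining points lie in this disk, and no smaller disk contains both endpoints, so this is the minimum enclosing circle.
The points at distance exactly r from the centre are A, C — 2 points.

A, C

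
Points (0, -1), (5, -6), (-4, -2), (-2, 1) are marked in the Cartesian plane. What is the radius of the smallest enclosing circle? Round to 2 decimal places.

By Welzl's lemma the MEC is supported by two points (diametrically opposite) or three points (on a circumcircle).
The minimum enclosing circle is determined by three boundary points: (5, -6), (-4, -2), (-2, 1).
Their circumcentre is (0.9, -3.1) with r² = 25.22.
The farthest remaining point (0, -1) is at distance² 5.22 ≤ 25.22.
r = √(25.22) ≈ 5.02.

5.02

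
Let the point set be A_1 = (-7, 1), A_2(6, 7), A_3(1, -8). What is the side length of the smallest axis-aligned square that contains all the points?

15

The bounding box has width 13 and height 15.
An axis-aligned square enclosing the set must have side ≥ max(width, height).
So the minimum side is max(13, 15) = 15.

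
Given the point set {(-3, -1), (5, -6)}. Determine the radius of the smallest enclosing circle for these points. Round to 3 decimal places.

The smallest circle enclosing two points has them as diameter endpoints.
Centre = midpoint = (1, -3.5); r² = |(-3, -1)−(5, -6)|²/4 = 89/4 = 22.25.
r = √(22.25) ≈ 4.717.

4.717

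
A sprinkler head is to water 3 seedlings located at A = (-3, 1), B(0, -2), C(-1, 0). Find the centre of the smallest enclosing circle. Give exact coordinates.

Side lengths²: AB² = 18, AC² = 5, BC² = 5.
Since AB² = 18 ≥ 5 + 5 = 10, the angle opposite AB is not acute, so the smallest enclosing circle has AB as diameter.
Centre = midpoint of AB = (-1.5, -0.5), r² = 18/4 = 4.5.
Centre = (-1.5, -0.5).

(-1.5, -0.5)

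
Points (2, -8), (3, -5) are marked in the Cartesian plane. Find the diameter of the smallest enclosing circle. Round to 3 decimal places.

3.162

The smallest circle enclosing two points has them as diameter endpoints.
Centre = midpoint = (2.5, -6.5); r² = |(2, -8)−(3, -5)|²/4 = 10/4 = 2.5.
Diameter = 2r = 2√(2.5) ≈ 3.162.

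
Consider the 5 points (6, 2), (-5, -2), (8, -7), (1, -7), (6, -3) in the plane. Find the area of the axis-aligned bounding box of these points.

117

x ranges over [-5, 8], width 13.
y ranges over [-7, 2], height 9.
Area = 13 × 9 = 117.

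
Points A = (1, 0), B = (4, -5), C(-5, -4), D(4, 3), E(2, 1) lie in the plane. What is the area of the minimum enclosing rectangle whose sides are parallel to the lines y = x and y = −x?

In coordinates u = x + y, v = x − y the rectangle is axis-aligned; the map (x,y)→(u,v) scales areas by 2.
u-values: 1, -1, -9, 7, 3; range = 7 − (-9) = 16.
v-values: 1, 9, -1, 1, 1; range = 9 − (-1) = 10.
Area = (16 × 10) / 2 = 80.

80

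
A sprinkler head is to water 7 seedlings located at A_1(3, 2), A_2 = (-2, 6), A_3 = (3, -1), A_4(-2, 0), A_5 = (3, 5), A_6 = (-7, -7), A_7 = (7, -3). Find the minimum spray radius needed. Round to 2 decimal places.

The minimum enclosing circle is determined by three boundary points: A_2, A_6, A_7.
Their circumcentre is (-8/9, -17/9) with r² = 5141/81.
The farthest remaining point A_5 is at distance² 5069/81 ≤ 5141/81.
r = √(5141/81) ≈ 7.97.

7.97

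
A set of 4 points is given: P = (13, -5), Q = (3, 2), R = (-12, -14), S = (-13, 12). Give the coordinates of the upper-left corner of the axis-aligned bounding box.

(-13, 12)

x-range [-13, 13], y-range [-14, 12].
The upper-left corner is (-13, 12).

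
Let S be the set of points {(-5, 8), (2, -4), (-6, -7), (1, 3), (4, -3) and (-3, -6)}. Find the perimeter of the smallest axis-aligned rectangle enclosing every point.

Width = max x − min x = 4 − (-6) = 10.
Height = max y − min y = 8 − (-7) = 15.
Perimeter = 2(10 + 15) = 50.

50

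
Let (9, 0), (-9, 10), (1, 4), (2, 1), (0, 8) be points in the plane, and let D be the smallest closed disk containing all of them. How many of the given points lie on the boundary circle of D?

A smallest enclosing disk is always determined by at most three of the input points on its boundary.
The farthest pair is (9, 0)–(-9, 10) with squared distance 424. The circle on this segment as diameter has centre (0, 5) and r² = 424/4 = 106.
Check (1, 4): distance² to centre = 2 ≤ 106, so it lies inside.
All remaining points lie in this disk, and no smaller disk contains both endpoints, so this is the minimum enclosing circle.
The points at distance exactly r from the centre are (9, 0), (-9, 10) — 2 points.

2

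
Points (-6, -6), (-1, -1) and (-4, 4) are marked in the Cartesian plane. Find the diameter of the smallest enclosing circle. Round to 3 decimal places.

10.198

Call the three points A, B, C in the order given.
Side lengths²: AB² = 50, AC² = 104, BC² = 34.
Since AC² = 104 ≥ 50 + 34 = 84, the angle opposite AC is not acute, so the smallest enclosing circle has AC as diameter.
Centre = midpoint of AC = (-5, -1), r² = 104/4 = 26.
Diameter = 2r = 2√26 ≈ 10.198.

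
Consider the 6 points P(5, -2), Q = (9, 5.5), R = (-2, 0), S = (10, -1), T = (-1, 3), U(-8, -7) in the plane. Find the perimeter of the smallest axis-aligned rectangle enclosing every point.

61

Width = max x − min x = 10 − (-8) = 18.
Height = max y − min y = 5.5 − (-7) = 12.5.
Perimeter = 2(18 + 12.5) = 61.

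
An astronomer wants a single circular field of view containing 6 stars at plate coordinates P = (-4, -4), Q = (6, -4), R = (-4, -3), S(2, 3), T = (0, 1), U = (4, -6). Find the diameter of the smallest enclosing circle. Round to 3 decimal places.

By Welzl's lemma the MEC is supported by two points (diametrically opposite) or three points (on a circumcircle).
The minimum enclosing circle is determined by three boundary points: P, Q, S.
Their circumcentre is (1, -31/14) with r² = 5525/196.
The farthest remaining point R is at distance² 5021/196 ≤ 5525/196.
Diameter = 2r = 2√(5525/196) ≈ 10.619.

10.619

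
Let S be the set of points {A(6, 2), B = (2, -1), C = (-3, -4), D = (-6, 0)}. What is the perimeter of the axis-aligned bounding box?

36

Width = max x − min x = 6 − (-6) = 12.
Height = max y − min y = 2 − (-4) = 6.
Perimeter = 2(12 + 6) = 36.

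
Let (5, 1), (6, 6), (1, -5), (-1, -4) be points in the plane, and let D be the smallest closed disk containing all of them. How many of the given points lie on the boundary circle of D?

The minimum enclosing circle is determined by three boundary points: (6, 6), (1, -5), (-1, -4).
Their circumcentre is (145/54, 47/54) with r² = 54385/1458.
The farthest remaining point (5, 1) is at distance² 7837/1458 ≤ 54385/1458.
The points at distance exactly r from the centre are (6, 6), (1, -5), (-1, -4) — 3 points.

3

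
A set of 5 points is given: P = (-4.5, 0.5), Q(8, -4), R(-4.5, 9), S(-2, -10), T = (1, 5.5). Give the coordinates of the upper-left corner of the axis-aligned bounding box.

x-range [-4.5, 8], y-range [-10, 9].
The upper-left corner is (-4.5, 9).

(-4.5, 9)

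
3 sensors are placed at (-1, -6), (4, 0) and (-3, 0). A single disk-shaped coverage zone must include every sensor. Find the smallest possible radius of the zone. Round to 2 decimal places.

4.12

Call the three points A, B, C in the order given.
Side lengths²: AB² = 61, AC² = 40, BC² = 49.
Since AB² = 61 < 49 + 40 = 89, the triangle is acute, so the smallest enclosing circle is the circumcircle.
Circumcentre = (0.5, -13/6), r² = 305/18.
r = √(305/18) ≈ 4.12.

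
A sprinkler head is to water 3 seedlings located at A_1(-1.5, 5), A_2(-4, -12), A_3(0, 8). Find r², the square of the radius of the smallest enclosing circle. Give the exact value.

Side lengths²: A_1A_2² = 295.25, A_1A_3² = 11.25, A_2A_3² = 416.
Since A_2A_3² = 416 ≥ 295.25 + 11.25 = 306.5, the angle opposite A_2A_3 is not acute, so the smallest enclosing circle has A_2A_3 as diameter.
Centre = midpoint of A_2A_3 = (-2, -2), r² = 416/4 = 104.

104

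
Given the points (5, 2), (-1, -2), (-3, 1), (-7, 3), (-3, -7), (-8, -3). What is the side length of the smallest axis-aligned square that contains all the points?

13

The bounding box has width 13 and height 10.
An axis-aligned square enclosing the set must have side ≥ max(width, height).
So the minimum side is max(13, 10) = 13.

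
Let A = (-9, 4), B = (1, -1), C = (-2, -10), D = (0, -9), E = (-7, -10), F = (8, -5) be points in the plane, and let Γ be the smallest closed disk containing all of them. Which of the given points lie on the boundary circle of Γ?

A smallest enclosing disk is always determined by at most three of the input points on its boundary.
The minimum enclosing circle is determined by three boundary points: A, E, F.
Their circumcentre is (-29/22, -45/22) with r² = 23125/242.
The farthest remaining point C is at distance² 15425/242 ≤ 23125/242.
The points at distance exactly r from the centre are A, E, F — 3 points.

A, E, F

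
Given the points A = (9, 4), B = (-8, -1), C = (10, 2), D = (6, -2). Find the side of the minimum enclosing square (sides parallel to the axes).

18

The bounding box has width 18 and height 6.
An axis-aligned square enclosing the set must have side ≥ max(width, height).
So the minimum side is max(18, 6) = 18.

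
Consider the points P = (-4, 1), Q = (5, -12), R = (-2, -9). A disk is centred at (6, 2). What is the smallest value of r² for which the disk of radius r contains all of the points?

197

The required radius is the distance from (6, 2) to the farthest point.
Squared distances: 101, 197, 185.
Maximum is 197, attained at Q.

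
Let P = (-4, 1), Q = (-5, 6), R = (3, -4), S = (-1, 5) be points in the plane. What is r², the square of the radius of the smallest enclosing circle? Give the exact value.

41

By Welzl's lemma the MEC is supported by two points (diametrically opposite) or three points (on a circumcircle).
The farthest pair is Q–R with squared distance 164. The circle on this segment as diameter has centre (-1, 1) and r² = 164/4 = 41.
Check P: distance² to centre = 9 ≤ 41, so it lies inside.
All remaining points lie in this disk, and no smaller disk contains both endpoints, so this is the minimum enclosing circle.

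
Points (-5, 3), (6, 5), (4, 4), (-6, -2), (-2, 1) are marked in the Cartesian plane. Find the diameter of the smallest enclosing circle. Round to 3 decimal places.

The farthest pair is (6, 5)–(-6, -2) with squared distance 193. The circle on this segment as diameter has centre (0, 1.5) and r² = 193/4 = 48.25.
Check (-5, 3): distance² to centre = 27.25 ≤ 48.25, so it lies inside.
All remaining points lie in this disk, and no smaller disk contains both endpoints, so this is the minimum enclosing circle.
Diameter = 2r = 2√(48.25) ≈ 13.892.

13.892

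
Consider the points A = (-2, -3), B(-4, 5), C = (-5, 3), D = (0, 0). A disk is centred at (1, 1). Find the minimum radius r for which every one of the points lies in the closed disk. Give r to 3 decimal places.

The required radius is the distance from (1, 1) to the farthest point.
Squared distances: 25, 41, 40, 2.
Maximum is 41, attained at B.
r = √41 ≈ 6.403.

6.403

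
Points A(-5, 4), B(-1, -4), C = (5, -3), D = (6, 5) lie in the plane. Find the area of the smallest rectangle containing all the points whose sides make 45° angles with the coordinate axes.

In coordinates u = x + y, v = x − y the rectangle is axis-aligned; the map (x,y)→(u,v) scales areas by 2.
u-values: -1, -5, 2, 11; range = 11 − (-5) = 16.
v-values: -9, 3, 8, 1; range = 8 − (-9) = 17.
Area = (16 × 17) / 2 = 136.

136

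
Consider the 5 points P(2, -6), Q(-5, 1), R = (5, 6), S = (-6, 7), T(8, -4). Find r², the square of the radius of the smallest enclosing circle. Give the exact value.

The minimum enclosing circle of a finite set is fixed by two of the points (as a diameter) or three (as a circumcircle).
The farthest pair is S–T with squared distance 317. The circle on this segment as diameter has centre (1, 1.5) and r² = 317/4 = 79.25.
Check P: distance² to centre = 57.25 ≤ 79.25, so it lies inside.
All remaining points lie in this disk, and no smaller disk contains both endpoints, so this is the minimum enclosing circle.

79.25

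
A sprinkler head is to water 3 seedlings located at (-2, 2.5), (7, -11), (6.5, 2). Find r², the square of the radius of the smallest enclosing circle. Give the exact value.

65.8125

Call the three points A, B, C in the order given.
Side lengths²: AB² = 263.25, AC² = 72.5, BC² = 169.25.
Since AB² = 263.25 ≥ 169.25 + 72.5 = 241.75, the angle opposite AB is not acute, so the smallest enclosing circle has AB as diameter.
Centre = midpoint of AB = (2.5, -4.25), r² = 263.25/4 = 65.8125.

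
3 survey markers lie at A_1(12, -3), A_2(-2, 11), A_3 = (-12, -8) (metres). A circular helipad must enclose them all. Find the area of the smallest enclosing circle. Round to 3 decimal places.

Side lengths²: A_1A_2² = 392, A_1A_3² = 601, A_2A_3² = 461.
Since A_1A_3² = 601 < 461 + 392 = 853, the triangle is acute, so the smallest enclosing circle is the circumcircle.
Circumcentre = (-45/58, -103/58), r² = 277061/1682.
Area = π·r² = π·277061/1682 ≈ 517.487.

517.487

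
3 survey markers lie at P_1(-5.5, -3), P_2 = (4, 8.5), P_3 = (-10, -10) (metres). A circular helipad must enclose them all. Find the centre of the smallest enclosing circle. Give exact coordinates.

Side lengths²: P_1P_2² = 222.5, P_1P_3² = 69.25, P_2P_3² = 538.25.
Since P_2P_3² = 538.25 ≥ 222.5 + 69.25 = 291.75, the angle opposite P_2P_3 is not acute, so the smallest enclosing circle has P_2P_3 as diameter.
Centre = midpoint of P_2P_3 = (-3, -0.75), r² = 538.25/4 = 134.5625.
Centre = (-3, -0.75).

(-3, -0.75)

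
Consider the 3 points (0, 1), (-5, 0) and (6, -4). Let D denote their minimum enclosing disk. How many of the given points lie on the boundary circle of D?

2

Call the three points A, B, C in the order given.
Side lengths²: AB² = 26, AC² = 61, BC² = 137.
Since BC² = 137 ≥ 61 + 26 = 87, the angle opposite BC is not acute, so the smallest enclosing circle has BC as diameter.
Centre = midpoint of BC = (0.5, -2), r² = 137/4 = 34.25.
The points at distance exactly r from the centre are (-5, 0), (6, -4) — 2 points.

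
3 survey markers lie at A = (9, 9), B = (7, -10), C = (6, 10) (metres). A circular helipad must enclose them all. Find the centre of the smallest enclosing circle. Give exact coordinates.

Side lengths²: AB² = 365, AC² = 10, BC² = 401.
Since BC² = 401 ≥ 365 + 10 = 375, the angle opposite BC is not acute, so the smallest enclosing circle has BC as diameter.
Centre = midpoint of BC = (6.5, 0), r² = 401/4 = 100.25.
Centre = (6.5, 0).

(6.5, 0)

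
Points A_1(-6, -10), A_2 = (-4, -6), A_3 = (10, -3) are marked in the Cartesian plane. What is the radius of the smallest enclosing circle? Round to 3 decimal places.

8.732

Side lengths²: A_1A_2² = 20, A_1A_3² = 305, A_2A_3² = 205.
Since A_1A_3² = 305 ≥ 205 + 20 = 225, the angle opposite A_1A_3 is not acute, so the smallest enclosing circle has A_1A_3 as diameter.
Centre = midpoint of A_1A_3 = (2, -6.5), r² = 305/4 = 76.25.
r = √(76.25) ≈ 8.732.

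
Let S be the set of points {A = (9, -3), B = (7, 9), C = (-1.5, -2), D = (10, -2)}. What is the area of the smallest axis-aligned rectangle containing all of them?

138

x ranges over [-1.5, 10], width 11.5.
y ranges over [-3, 9], height 12.
Area = 11.5 × 12 = 138.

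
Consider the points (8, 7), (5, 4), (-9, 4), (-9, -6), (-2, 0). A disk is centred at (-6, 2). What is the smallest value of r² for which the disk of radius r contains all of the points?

221

The required radius is the distance from (-6, 2) to the farthest point.
Squared distances: 221, 125, 13, 73, 20.
Maximum is 221, attained at (8, 7).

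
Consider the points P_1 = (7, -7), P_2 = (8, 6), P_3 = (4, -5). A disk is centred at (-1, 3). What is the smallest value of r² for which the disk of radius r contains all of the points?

The required radius is the distance from (-1, 3) to the farthest point.
Squared distances: 164, 90, 89.
Maximum is 164, attained at P_1.

164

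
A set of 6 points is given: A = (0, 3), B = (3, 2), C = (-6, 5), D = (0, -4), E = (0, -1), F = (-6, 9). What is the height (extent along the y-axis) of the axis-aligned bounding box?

13

max y = 9, min y = -4, so height = 13.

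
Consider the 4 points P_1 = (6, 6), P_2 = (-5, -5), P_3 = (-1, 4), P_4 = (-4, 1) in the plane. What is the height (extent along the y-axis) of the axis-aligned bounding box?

max y = 6, min y = -5, so height = 11.

11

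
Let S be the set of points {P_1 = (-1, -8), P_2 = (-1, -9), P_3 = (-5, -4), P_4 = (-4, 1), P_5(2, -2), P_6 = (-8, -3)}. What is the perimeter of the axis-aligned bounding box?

Width = max x − min x = 2 − (-8) = 10.
Height = max y − min y = 1 − (-9) = 10.
Perimeter = 2(10 + 10) = 40.

40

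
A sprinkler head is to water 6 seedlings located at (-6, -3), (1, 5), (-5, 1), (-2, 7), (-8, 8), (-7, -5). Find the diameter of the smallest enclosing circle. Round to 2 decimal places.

13.90

By Welzl's lemma the MEC is supported by two points (diametrically opposite) or three points (on a circumcircle).
The minimum enclosing circle is determined by three boundary points: (1, 5), (-8, 8), (-7, -5).
Their circumcentre is (-97/19, 32/19) with r² = 17425/361.
The farthest remaining point (-2, 7) is at distance² 13682/361 ≤ 17425/361.
Diameter = 2r = 2√(17425/361) ≈ 13.90.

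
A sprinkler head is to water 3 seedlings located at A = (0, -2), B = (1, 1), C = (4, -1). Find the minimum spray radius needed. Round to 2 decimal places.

2.14

Side lengths²: AB² = 10, AC² = 17, BC² = 13.
Since AC² = 17 < 13 + 10 = 23, the triangle is acute, so the smallest enclosing circle is the circumcircle.
Circumcentre = (41/22, -21/22), r² = 1105/242.
r = √(1105/242) ≈ 2.14.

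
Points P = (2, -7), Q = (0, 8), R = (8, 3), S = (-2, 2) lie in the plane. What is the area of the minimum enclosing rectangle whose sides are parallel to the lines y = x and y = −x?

136

In coordinates u = x + y, v = x − y the rectangle is axis-aligned; the map (x,y)→(u,v) scales areas by 2.
u-values: -5, 8, 11, 0; range = 11 − (-5) = 16.
v-values: 9, -8, 5, -4; range = 9 − (-8) = 17.
Area = (16 × 17) / 2 = 136.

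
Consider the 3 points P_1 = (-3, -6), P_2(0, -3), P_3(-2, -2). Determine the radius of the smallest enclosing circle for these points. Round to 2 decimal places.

2.17

Side lengths²: P_1P_2² = 18, P_1P_3² = 17, P_2P_3² = 5.
Since P_1P_2² = 18 < 17 + 5 = 22, the triangle is acute, so the smallest enclosing circle is the circumcircle.
Circumcentre = (-11/6, -25/6), r² = 85/18.
r = √(85/18) ≈ 2.17.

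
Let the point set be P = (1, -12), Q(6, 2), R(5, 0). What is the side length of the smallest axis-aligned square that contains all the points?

14

The bounding box has width 5 and height 14.
An axis-aligned square enclosing the set must have side ≥ max(width, height).
So the minimum side is max(5, 14) = 14.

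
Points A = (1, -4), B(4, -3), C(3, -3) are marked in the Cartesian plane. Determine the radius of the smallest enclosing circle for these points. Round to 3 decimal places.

Side lengths²: AB² = 10, AC² = 5, BC² = 1.
Since AB² = 10 ≥ 5 + 1 = 6, the angle opposite AB is not acute, so the smallest enclosing circle has AB as diameter.
Centre = midpoint of AB = (2.5, -3.5), r² = 10/4 = 2.5.
r = √(2.5) ≈ 1.581.

1.581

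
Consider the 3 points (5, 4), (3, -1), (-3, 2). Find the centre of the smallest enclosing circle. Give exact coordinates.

Call the three points A, B, C in the order given.
Side lengths²: AB² = 29, AC² = 68, BC² = 45.
Since AC² = 68 < 45 + 29 = 74, the triangle is acute, so the smallest enclosing circle is the circumcircle.
Circumcentre = (13/12, 8/3), r² = 2465/144.
Centre = (13/12, 8/3).

(13/12, 8/3)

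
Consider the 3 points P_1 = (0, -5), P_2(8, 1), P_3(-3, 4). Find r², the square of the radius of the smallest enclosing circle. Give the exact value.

325/9

Side lengths²: P_1P_2² = 100, P_1P_3² = 90, P_2P_3² = 130.
Since P_2P_3² = 130 < 100 + 90 = 190, the triangle is acute, so the smallest enclosing circle is the circumcircle.
Circumcentre = (2, 2/3), r² = 325/9.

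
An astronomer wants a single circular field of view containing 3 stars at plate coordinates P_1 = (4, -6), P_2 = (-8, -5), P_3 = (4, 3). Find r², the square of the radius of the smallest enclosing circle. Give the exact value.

Side lengths²: P_1P_2² = 145, P_1P_3² = 81, P_2P_3² = 208.
Since P_2P_3² = 208 < 145 + 81 = 226, the triangle is acute, so the smallest enclosing circle is the circumcircle.
Circumcentre = (-5/3, -1.5), r² = 1885/36.

1885/36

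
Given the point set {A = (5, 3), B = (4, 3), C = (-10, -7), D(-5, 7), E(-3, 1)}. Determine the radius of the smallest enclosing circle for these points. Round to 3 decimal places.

The minimum enclosing circle of a finite set is fixed by two of the points (as a diameter) or three (as a circumcircle).
The minimum enclosing circle is determined by three boundary points: A, C, D.
Their circumcentre is (-2.6875, -1.71875) with r² = 81.3642578125.
The farthest remaining point B is at distance² 66.9892578125 ≤ 81.3642578125.
r = √(81.3642578125) ≈ 9.020.

9.020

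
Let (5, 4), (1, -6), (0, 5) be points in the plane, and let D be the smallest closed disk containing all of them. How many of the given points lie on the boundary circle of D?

Call the three points A, B, C in the order given.
Side lengths²: AB² = 116, AC² = 26, BC² = 122.
Since BC² = 122 < 116 + 26 = 142, the triangle is acute, so the smallest enclosing circle is the circumcircle.
Circumcentre = (41/27, -11/27), r² = 22997/729.
The points at distance exactly r from the centre are (5, 4), (1, -6), (0, 5) — 3 points.

3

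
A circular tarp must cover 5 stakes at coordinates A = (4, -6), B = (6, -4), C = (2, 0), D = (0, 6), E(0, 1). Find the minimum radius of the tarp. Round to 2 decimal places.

The minimum enclosing circle of a finite set is fixed by two of the points (as a diameter) or three (as a circumcircle).
The farthest pair is A–D with squared distance 160. The circle on this segment as diameter has centre (2, 0) and r² = 160/4 = 40.
Check B: distance² to centre = 32 ≤ 40, so it lies inside.
All remaining points lie in this disk, and no smaller disk contains both endpoints, so this is the minimum enclosing circle.
r = √40 ≈ 6.32.

6.32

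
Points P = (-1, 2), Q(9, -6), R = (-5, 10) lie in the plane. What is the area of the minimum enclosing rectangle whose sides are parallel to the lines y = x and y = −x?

60

In coordinates u = x + y, v = x − y the rectangle is axis-aligned; the map (x,y)→(u,v) scales areas by 2.
u-values: 1, 3, 5; range = 5 − 1 = 4.
v-values: -3, 15, -15; range = 15 − (-15) = 30.
Area = (4 × 30) / 2 = 60.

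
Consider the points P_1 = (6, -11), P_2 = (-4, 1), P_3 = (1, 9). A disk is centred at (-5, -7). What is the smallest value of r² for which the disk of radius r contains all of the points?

292

The required radius is the distance from (-5, -7) to the farthest point.
Squared distances: 137, 65, 292.
Maximum is 292, attained at P_3.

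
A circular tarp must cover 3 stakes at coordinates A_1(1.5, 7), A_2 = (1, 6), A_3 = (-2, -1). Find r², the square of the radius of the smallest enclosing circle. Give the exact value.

Side lengths²: A_1A_2² = 1.25, A_1A_3² = 76.25, A_2A_3² = 58.
Since A_1A_3² = 76.25 ≥ 58 + 1.25 = 59.25, the angle opposite A_1A_3 is not acute, so the smallest enclosing circle has A_1A_3 as diameter.
Centre = midpoint of A_1A_3 = (-0.25, 3), r² = 76.25/4 = 19.0625.

19.0625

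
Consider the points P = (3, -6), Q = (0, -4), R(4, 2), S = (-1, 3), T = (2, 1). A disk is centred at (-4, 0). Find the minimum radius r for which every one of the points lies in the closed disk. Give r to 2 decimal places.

The required radius is the distance from (-4, 0) to the farthest point.
Squared distances: 85, 32, 68, 18, 37.
Maximum is 85, attained at P.
r = √85 ≈ 9.22.

9.22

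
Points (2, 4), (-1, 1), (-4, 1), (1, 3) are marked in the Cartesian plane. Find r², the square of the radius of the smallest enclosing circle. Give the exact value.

11.25

The minimum enclosing circle of a finite set is fixed by two of the points (as a diameter) or three (as a circumcircle).
The farthest pair is (2, 4)–(-4, 1) with squared distance 45. The circle on this segment as diameter has centre (-1, 2.5) and r² = 45/4 = 11.25.
Check (-1, 1): distance² to centre = 2.25 ≤ 11.25, so it lies inside.
All remaining points lie in this disk, and no smaller disk contains both endpoints, so this is the minimum enclosing circle.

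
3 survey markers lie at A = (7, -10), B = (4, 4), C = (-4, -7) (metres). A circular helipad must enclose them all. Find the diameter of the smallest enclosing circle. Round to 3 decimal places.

Side lengths²: AB² = 205, AC² = 130, BC² = 185.
Since AB² = 205 < 185 + 130 = 315, the triangle is acute, so the smallest enclosing circle is the circumcircle.
Circumcentre = (165/58, -207/58), r² = 98605/1682.
Diameter = 2r = 2√(98605/1682) ≈ 15.313.

15.313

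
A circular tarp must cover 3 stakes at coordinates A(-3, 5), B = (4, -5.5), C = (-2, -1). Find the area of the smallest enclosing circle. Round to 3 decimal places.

125.075

Side lengths²: AB² = 159.25, AC² = 37, BC² = 56.25.
Since AB² = 159.25 ≥ 56.25 + 37 = 93.25, the angle opposite AB is not acute, so the smallest enclosing circle has AB as diameter.
Centre = midpoint of AB = (0.5, -0.25), r² = 159.25/4 = 39.8125.
Area = π·r² = π·39.8125 ≈ 125.075.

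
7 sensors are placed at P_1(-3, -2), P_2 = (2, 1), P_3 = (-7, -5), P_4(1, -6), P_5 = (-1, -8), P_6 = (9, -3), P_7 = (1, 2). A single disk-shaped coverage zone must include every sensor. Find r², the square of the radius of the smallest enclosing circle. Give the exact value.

65

The minimum enclosing circle of a finite set is fixed by two of the points (as a diameter) or three (as a circumcircle).
The farthest pair is P_3–P_6 with squared distance 260. The circle on this segment as diameter has centre (1, -4) and r² = 260/4 = 65.
Check P_1: distance² to centre = 20 ≤ 65, so it lies inside.
All remaining points lie in this disk, and no smaller disk contains both endpoints, so this is the minimum enclosing circle.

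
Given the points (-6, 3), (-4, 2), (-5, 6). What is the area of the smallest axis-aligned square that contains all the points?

The bounding box has width 2 and height 4.
An axis-aligned square enclosing the set must have side ≥ max(width, height).
So the minimum side is max(2, 4) = 4.
Area = 4² = 16.

16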